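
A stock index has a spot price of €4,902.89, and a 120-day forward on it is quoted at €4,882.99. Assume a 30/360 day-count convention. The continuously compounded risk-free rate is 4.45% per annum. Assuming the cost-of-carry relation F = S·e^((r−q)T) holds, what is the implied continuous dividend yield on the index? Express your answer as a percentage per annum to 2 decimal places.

5.67%

From F = S·e^((r−q)T): (r − q) = ln(F/S)/T
ln(4882.99/4902.89) = ln(0.995941) = -0.004067
(r − q) = -0.004067 / (120/360) = -0.012201
q = r − ln(F/S)/T = 0.0445 + 0.012201 = 0.056701
q = 5.67%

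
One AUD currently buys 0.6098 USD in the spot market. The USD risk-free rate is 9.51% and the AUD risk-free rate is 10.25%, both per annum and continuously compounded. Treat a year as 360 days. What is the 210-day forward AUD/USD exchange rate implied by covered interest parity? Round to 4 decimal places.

0.6072

F = S·e^((r_USD − r_AUD)T) = 0.6098 · e^((0.0951 − 0.1025) × 210/360)
= 0.6098 · e^-0.004317 = 0.6098 × 0.995692
F = 0.6072 USD per AUD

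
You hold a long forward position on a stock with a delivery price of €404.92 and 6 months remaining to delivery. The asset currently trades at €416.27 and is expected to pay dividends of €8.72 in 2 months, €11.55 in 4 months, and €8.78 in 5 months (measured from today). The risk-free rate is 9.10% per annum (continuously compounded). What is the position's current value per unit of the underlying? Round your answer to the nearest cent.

PV(remaining dividends) I = 8.72·e^(−0.0910·2/12) + 11.55·e^(−0.0910·4/12) + 8.78·e^(−0.0910·5/12) = 28.2470
Current forward F = (S − I)·e^(rT) = (416.27 − 28.2470)·e^(0.0910·6/12) = 388.0230 × 1.046551 = 406.0859
Value (long) = (F − K)·e^(−rT) = (406.0859 − 404.92) × 0.955520 = 1.1140
Value = €1.11

€1.11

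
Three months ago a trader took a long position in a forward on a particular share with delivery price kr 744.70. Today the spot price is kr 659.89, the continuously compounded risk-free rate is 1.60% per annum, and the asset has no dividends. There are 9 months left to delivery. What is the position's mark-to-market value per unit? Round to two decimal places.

Current fair forward for the remaining 9 months: F = S·e^(r·T), r = 0.0160
F = 659.89 · e^(0.0160 × 9/12) = 659.89 × 1.012072 = 667.8562
Value of long forward = (F − K)·e^(−rT) = (667.8562 − 744.70) · e^(−0.0160·9/12)
= -76.8438 × 0.988072 = -75.93

-kr 75.93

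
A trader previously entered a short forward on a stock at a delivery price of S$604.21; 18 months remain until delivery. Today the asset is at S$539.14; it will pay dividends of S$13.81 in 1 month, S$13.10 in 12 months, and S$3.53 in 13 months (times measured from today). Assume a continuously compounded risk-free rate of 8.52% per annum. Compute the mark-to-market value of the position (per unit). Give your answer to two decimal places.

S$21.54

PV(remaining dividends) I = 13.81·e^(−0.0852·1/12) + 13.10·e^(−0.0852·12/12) + 3.53·e^(−0.0852·13/12) = 28.9612
Current forward F = (S − I)·e^(rT) = (539.14 − 28.9612)·e^(0.0852·18/12) = 510.1788 × 1.136326 = 579.7294
Value (long) = (F − K)·e^(−rT) = (579.7294 − 604.21) × 0.880029 = -21.5436
Short position value = −(long value) = S$21.54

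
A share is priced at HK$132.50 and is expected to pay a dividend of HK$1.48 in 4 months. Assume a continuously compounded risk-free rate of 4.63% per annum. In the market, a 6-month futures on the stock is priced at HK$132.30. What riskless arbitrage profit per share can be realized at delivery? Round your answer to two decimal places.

HK$1.81 per share

PV(dividends) I = 1.48·e^(−0.0463·4/12) = 1.4573
Fair futures F* = (S − I)·e^(rT) = (132.50 − 1.4573)·e^0.023150 = 131.0427 × 1.023420 = 134.1117
Market HK$132.30 < fair 134.1117: forward underpriced → reverse cash-and-carry (short the stock, invest proceeds at r, pay the dividends, go long the forward).
Profit at T = |F_mkt − F*| = |132.30 − 134.1117| = HK$1.81 per share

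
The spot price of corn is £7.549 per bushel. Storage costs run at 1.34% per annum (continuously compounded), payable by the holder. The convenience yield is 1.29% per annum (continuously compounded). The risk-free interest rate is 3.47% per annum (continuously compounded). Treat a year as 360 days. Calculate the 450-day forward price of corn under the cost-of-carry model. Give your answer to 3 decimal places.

£7.889 per bushel

Net carry = r + u − y = 0.0347 + 0.0134 − 0.0129 = 0.0352
F = S·e^((r+u−y)T) = 7.549 · e^(0.0352 × 450/360) = 7.549 · e^0.044000
= 7.549 × 1.044982 = £7.889 per bushel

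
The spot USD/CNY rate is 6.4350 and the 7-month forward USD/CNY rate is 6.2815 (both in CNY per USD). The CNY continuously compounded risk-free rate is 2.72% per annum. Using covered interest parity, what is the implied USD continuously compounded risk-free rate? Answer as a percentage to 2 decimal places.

F = S·e^((r_CNY − r_USD)T) ⇒ r_USD = r_CNY − ln(F/S)/T
ln(6.2815/6.4350) = -0.024143; /(7/12) = -0.041388
r_USD = 0.0272 + 0.041388 = 0.068588
r_USD = 6.86%

6.86%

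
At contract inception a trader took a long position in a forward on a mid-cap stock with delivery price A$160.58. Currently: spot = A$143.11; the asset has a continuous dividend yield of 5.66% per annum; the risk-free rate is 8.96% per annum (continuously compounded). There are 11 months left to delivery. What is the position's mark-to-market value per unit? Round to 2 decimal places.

-A$12.04

Current fair forward for the remaining 11 months: F = S·e^((r − q)·T), (r − q) = 0.0896 − 0.0566 = 0.0330
F = 143.11 · e^(0.0330 × 11/12) = 143.11 × 1.030712 = 147.5052
Value of long forward = (F − K)·e^(−rT) = (147.5052 − 160.58) · e^(−0.0896·11/12)
= -13.0748 × 0.921149 = -12.04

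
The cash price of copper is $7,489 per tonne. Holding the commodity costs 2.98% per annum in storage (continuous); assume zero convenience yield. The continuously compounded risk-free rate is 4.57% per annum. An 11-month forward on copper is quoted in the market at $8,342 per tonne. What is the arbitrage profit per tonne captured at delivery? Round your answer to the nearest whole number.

$316 per tonne

Fair forward: F* = S·e^(carry·T), with carry = (r + u) = 0.0457 + 0.0298 = 0.0755
F* = 7489 · e^(0.0755 × 11/12) = 7489 · e^0.069208 = 7489 × 1.071659 = $8025.6543
Market $8342 > fair $8025.6543: forward overpriced → cash-and-carry (buy spot, short the forward).
At maturity, profit = |F_mkt − F*| = |8342 − 8025.6543| = $316 per tonne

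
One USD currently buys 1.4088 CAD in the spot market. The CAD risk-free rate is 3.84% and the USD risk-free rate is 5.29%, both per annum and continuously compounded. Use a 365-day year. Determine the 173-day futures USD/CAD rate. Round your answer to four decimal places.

1.3992

F = S·e^((r_CAD − r_USD)T) = 1.4088 · e^((0.0384 − 0.0529) × 173/365)
= 1.4088 · e^-0.006873 = 1.4088 × 0.993151
F = 1.3992 CAD per USD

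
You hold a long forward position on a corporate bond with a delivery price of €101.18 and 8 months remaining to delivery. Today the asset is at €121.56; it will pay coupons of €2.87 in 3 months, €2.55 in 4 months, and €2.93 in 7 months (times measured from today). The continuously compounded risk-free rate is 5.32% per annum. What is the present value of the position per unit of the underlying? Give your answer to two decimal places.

PV(remaining coupons) I = 2.87·e^(−0.0532·3/12) + 2.55·e^(−0.0532·4/12) + 2.93·e^(−0.0532·7/12) = 8.1777
Current forward F = (S − I)·e^(rT) = (121.56 − 8.1777)·e^(0.0532·8/12) = 113.3823 × 1.036103 = 117.4757
Value (long) = (F − K)·e^(−rT) = (117.4757 − 101.18) × 0.965155 = 15.7279
Value = €15.73

€15.73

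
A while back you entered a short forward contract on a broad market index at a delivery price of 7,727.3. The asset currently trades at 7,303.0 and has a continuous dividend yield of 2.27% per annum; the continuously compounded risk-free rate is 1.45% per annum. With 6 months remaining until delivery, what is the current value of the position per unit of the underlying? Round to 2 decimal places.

450.90

Current fair forward for the remaining 6 months: F = S·e^((r − q)·T), (r − q) = 0.0145 − 0.0227 = -0.0082
F = 7303.0 · e^(-0.0082 × 6/12) = 7303.0 × 0.99590839 = 7273.1190
Value of long forward = (F − K)·e^(−rT) = (7273.1190 − 7727.3) · e^(−0.0145·6/12)
= -454.1810 × 0.99277622 = -450.90
Short position value = −(long value) = 450.90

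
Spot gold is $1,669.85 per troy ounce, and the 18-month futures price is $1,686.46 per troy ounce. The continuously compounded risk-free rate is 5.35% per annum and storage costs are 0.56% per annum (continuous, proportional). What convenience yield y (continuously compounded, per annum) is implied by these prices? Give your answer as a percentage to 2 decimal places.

5.25%

F = S·e^((r+u−y)T) ⇒ (r+u−y) = ln(F/S)/T
ln(1686.46/1669.85) = 0.009898; /T ⇒ 0.006599
y = r + u − ln(F/S)/T = 0.0535 + 0.0056 − 0.006599 = 0.052501
y = 5.25%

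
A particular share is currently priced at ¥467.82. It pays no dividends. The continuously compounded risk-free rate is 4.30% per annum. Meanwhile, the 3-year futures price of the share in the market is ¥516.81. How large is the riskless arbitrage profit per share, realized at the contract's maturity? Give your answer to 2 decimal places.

Fair futures: F* = S·e^(carry·T), with carry = r = 0.0430
F* = 467.82 · e^(0.0430 × 3) = 467.82 · e^0.129000 = 467.82 × 1.137690 = ¥532.2341
Market ¥516.81 < fair ¥532.2341: forward underpriced → reverse cash-and-carry (short spot, go long the forward).
At maturity, profit = |F_mkt − F*| = |516.81 − 532.2341| = ¥15.42 per share

¥15.42 per share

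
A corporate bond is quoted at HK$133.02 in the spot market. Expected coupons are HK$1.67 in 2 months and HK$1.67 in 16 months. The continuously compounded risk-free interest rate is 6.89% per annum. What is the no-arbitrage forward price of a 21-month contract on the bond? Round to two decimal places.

PV(coupons) I = 1.67·e^(−0.0689·2/12) + 1.67·e^(−0.0689·16/12)
I = 1.6509 + 1.5234 = 3.1743
F = (S − I)·e^(rT) = (133.02 − 3.1743) · e^(0.0689·21/12)
= 129.8457 · e^0.120575 = 129.8457 × 1.128145 = HK$146.48

HK$146.48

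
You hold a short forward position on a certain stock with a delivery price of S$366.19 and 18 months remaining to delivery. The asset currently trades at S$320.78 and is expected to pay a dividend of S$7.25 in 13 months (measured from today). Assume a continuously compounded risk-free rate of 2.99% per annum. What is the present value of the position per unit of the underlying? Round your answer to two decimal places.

PV(remaining dividends) I = 7.25·e^(−0.0299·13/12) = 7.0189
Current forward F = (S − I)·e^(rT) = (320.78 − 7.0189)·e^(0.0299·18/12) = 313.7611 × 1.045871 = 328.1536
Value (long) = (F − K)·e^(−rT) = (328.1536 − 366.19) × 0.956141 = -36.3682
Short position value = −(long value) = S$36.37

S$36.37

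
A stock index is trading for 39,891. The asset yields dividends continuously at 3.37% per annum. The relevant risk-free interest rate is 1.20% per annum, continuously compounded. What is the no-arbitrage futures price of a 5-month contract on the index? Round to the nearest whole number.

F = S·e^((r − q)T) = 39891 · e^((0.0120 − 0.0337) × 5/12)
= 39891 · e^-0.009042 = 39891 × 0.990999
F = 39,532

39,532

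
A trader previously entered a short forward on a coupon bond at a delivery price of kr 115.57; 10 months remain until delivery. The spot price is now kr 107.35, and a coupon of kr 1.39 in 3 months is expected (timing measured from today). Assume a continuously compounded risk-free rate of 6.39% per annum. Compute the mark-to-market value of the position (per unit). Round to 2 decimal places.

PV(remaining coupons) I = 1.39·e^(−0.0639·3/12) = 1.3680
Current forward F = (S − I)·e^(rT) = (107.35 − 1.3680)·e^(0.0639·10/12) = 105.9820 × 1.054693 = 111.7785
Value (long) = (F − K)·e^(−rT) = (111.7785 − 115.57) × 0.948143 = -3.5949
Short position value = −(long value) = kr 3.59

kr 3.59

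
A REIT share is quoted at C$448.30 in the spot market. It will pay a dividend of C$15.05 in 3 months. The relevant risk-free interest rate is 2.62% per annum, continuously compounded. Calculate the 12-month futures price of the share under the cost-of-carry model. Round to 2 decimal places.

C$444.85

PV(dividends) I = 15.05·e^(−0.0262·3/12)
I = 14.9517
F = (S − I)·e^(rT) = (448.30 − 14.9517) · e^(0.0262·12/12)
= 433.3483 · e^0.026200 = 433.3483 × 1.026546 = C$444.85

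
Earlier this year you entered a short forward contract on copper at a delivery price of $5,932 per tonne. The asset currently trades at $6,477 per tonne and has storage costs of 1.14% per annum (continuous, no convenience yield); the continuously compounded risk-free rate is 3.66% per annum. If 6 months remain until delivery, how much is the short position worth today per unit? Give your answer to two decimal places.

-$689.59 per tonne

Current fair forward for the remaining 6 months: F = S·e^((r + u)·T), (r + u) = 0.0366 + 0.0114 = 0.0480
F = 6477 · e^(0.0480 × 6/12) = 6477 × 1.02429032 = 6634.3284
Value of long forward = (F − K)·e^(−rT) = (6634.3284 − 5932) · e^(−0.0366·6/12)
= 702.3284 × 0.98186643 = 689.59
Short position value = −(long value) = -$689.59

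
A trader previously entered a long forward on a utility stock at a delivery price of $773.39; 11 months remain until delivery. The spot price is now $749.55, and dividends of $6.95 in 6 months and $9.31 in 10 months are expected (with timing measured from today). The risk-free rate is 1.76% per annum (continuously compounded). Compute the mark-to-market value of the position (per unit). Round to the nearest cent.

-$27.53

PV(remaining dividends) I = 6.95·e^(−0.0176·6/12) + 9.31·e^(−0.0176·10/12) = 16.0636
Current forward F = (S − I)·e^(rT) = (749.55 − 16.0636)·e^(0.0176·11/12) = 733.4864 × 1.016264 = 745.4158
Value (long) = (F − K)·e^(−rT) = (745.4158 − 773.39) × 0.983996 = -27.5265
Value = -$27.53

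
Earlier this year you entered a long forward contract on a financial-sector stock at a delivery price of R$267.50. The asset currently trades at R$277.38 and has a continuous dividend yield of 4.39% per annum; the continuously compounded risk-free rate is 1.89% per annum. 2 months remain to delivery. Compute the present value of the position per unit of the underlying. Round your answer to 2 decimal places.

Current fair forward for the remaining 2 months: F = S·e^((r − q)·T), (r − q) = 0.0189 − 0.0439 = -0.0250
F = 277.38 · e^(-0.0250 × 2/12) = 277.38 × 0.995842 = 276.2267
Value of long forward = (F − K)·e^(−rT) = (276.2267 − 267.50) · e^(−0.0189·2/12)
= 8.7267 × 0.996855 = 8.70

R$8.70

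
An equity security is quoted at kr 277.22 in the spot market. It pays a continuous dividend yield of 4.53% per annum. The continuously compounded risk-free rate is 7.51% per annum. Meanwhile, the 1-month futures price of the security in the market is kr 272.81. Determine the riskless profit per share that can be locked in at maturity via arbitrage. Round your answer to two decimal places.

kr 5.10 per share

Fair futures: F* = S·e^(carry·T), with carry = (r − q) = 0.0751 − 0.0453 = 0.0298
F* = 277.22 · e^(0.0298 × 1/12) = 277.22 · e^0.002483 = 277.22 × 1.002486 = kr 277.9092
Market kr 272.81 < fair kr 277.9092: forward underpriced → reverse cash-and-carry (short spot, go long the forward).
At maturity, profit = |F_mkt − F*| = |272.81 − 277.9092| = kr 5.10 per share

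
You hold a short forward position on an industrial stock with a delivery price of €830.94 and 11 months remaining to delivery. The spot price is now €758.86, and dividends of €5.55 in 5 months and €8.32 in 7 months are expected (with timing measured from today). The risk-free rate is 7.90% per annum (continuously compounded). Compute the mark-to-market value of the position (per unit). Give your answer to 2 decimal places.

€27.35

PV(remaining dividends) I = 5.55·e^(−0.0790·5/12) + 8.32·e^(−0.0790·7/12) = 13.3156
Current forward F = (S − I)·e^(rT) = (758.86 − 13.3156)·e^(0.0790·11/12) = 745.5444 × 1.075103 = 801.5370
Value (long) = (F − K)·e^(−rT) = (801.5370 − 830.94) × 0.930143 = -27.3490
Short position value = −(long value) = €27.35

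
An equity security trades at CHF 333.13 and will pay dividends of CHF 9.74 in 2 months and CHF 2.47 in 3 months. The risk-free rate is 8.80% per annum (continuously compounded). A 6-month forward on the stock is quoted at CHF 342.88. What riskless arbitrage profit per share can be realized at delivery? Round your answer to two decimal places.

CHF 7.32 per share

PV(dividends) I = 9.74·e^(−0.0880·2/12) + 2.47·e^(−0.0880·3/12) = 12.0144
Fair forward F* = (S − I)·e^(rT) = (333.13 − 12.0144)·e^0.044000 = 321.1156 × 1.044982 = 335.5600
Market CHF 342.88 > fair 335.5600: forward overpriced → cash-and-carry (borrow at r, buy the stock and collect the dividends, short the forward).
Profit at T = |F_mkt − F*| = |342.88 − 335.5600| = CHF 7.32 per share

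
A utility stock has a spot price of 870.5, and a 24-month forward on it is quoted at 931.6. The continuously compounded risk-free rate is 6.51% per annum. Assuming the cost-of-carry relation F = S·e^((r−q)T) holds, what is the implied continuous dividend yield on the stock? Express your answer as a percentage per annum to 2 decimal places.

From F = S·e^((r−q)T): (r − q) = ln(F/S)/T
ln(931.6/870.5) = ln(1.070190) = 0.067836
(r − q) = 0.067836 / (24/12) = 0.033918
q = r − ln(F/S)/T = 0.0651 − 0.033918 = 0.031182
q = 3.12%

3.12%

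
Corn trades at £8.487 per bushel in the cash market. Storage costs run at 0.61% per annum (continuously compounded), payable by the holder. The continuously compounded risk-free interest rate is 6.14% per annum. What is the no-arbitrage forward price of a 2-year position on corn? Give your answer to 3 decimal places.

Net carry = r + u − y = 0.0614 + 0.0061 − 0.0000 = 0.0675
F = S·e^((r+u−y)T) = 8.487 · e^(0.0675 × 2) = 8.487 · e^0.135000
= 8.487 × 1.144537 = £9.714 per bushel

£9.714 per bushel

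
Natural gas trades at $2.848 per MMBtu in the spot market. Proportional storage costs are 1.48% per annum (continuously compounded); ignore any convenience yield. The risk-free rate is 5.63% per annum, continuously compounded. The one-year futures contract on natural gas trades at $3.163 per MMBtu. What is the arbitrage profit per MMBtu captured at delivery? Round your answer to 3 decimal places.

Fair futures: F* = S·e^(carry·T), with carry = (r + u) = 0.0563 + 0.0148 = 0.0711
F* = 2.848 · e^(0.0711 × 12/12) = 2.848 · e^0.071100 = 2.848 × 1.073689 = $3.0579
Market $3.163 > fair $3.0579: forward overpriced → cash-and-carry (buy spot, short the forward).
At maturity, profit = |F_mkt − F*| = |3.163 − 3.0579| = $0.105 per MMBtu

$0.105 per MMBtu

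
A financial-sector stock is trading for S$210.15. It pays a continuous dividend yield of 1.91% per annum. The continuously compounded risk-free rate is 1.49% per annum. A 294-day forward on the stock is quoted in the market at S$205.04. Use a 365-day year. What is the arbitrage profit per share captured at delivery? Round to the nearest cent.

S$4.40 per share

Fair forward: F* = S·e^(carry·T), with carry = (r − q) = 0.0149 − 0.0191 = -0.0042
F* = 210.15 · e^(-0.0042 × 294/365) = 210.15 · e^-0.003383 = 210.15 × 0.996623 = S$209.4403
Market S$205.04 < fair S$209.4403: forward underpriced → reverse cash-and-carry (short spot, go long the forward).
At maturity, profit = |F_mkt − F*| = |205.04 − 209.4403| = S$4.40 per share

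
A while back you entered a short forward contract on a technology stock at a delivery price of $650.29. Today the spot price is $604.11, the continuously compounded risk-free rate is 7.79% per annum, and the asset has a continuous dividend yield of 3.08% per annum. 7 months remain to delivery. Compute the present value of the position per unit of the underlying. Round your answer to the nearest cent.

Current fair forward for the remaining 7 months: F = S·e^((r − q)·T), (r − q) = 0.0779 − 0.0308 = 0.0471
F = 604.11 · e^(0.0471 × 7/12) = 604.11 × 1.027856 = 620.9381
Value of long forward = (F − K)·e^(−rT) = (620.9381 − 650.29) · e^(−0.0779·7/12)
= -29.3519 × 0.955575 = -28.05
Short position value = −(long value) = $28.05

$28.05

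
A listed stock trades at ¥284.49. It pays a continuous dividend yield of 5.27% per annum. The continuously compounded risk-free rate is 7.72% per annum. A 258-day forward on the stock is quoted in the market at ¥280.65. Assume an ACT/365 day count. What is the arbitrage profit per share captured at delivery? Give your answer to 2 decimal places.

Fair forward: F* = S·e^(carry·T), with carry = (r − q) = 0.0772 − 0.0527 = 0.0245
F* = 284.49 · e^(0.0245 × 258/365) = 284.49 · e^0.017318 = 284.49 × 1.017469 = ¥289.4598
Market ¥280.65 < fair ¥289.4598: forward underpriced → reverse cash-and-carry (short spot, go long the forward).
At maturity, profit = |F_mkt − F*| = |280.65 − 289.4598| = ¥8.81 per share

¥8.81 per share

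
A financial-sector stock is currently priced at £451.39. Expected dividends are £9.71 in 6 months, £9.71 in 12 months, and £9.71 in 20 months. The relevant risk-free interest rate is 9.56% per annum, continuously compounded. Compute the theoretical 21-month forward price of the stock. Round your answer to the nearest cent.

PV(dividends) I = 9.71·e^(−0.0956·6/12) + 9.71·e^(−0.0956·12/12) + 9.71·e^(−0.0956·20/12)
I = 9.2568 + 8.8247 + 8.2798 = 26.3613
F = (S − I)·e^(rT) = (451.39 − 26.3613) · e^(0.0956·21/12)
= 425.0287 · e^0.167300 = 425.0287 × 1.182109 = £502.43

£502.43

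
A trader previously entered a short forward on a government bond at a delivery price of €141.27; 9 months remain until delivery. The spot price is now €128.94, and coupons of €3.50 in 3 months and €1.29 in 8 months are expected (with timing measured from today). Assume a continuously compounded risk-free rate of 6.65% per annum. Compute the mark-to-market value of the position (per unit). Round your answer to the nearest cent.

PV(remaining coupons) I = 3.50·e^(−0.0665·3/12) + 1.29·e^(−0.0665·8/12) = 4.6764
Current forward F = (S − I)·e^(rT) = (128.94 − 4.6764)·e^(0.0665·9/12) = 124.2636 × 1.051140 = 130.6184
Value (long) = (F − K)·e^(−rT) = (130.6184 − 141.27) × 0.951348 = -10.1334
Short position value = −(long value) = €10.13

€10.13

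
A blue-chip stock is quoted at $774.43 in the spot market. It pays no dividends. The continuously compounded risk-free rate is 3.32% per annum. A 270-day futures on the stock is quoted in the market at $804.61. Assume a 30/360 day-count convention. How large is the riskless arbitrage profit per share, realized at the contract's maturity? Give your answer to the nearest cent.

$10.65 per share

Fair futures: F* = S·e^(carry·T), with carry = r = 0.0332
F* = 774.43 · e^(0.0332 × 270/360) = 774.43 · e^0.024900 = 774.43 × 1.025213 = $793.9557
Market $804.61 > fair $793.9557: forward overpriced → cash-and-carry (buy spot, short the forward).
At maturity, profit = |F_mkt − F*| = |804.61 − 793.9557| = $10.65 per share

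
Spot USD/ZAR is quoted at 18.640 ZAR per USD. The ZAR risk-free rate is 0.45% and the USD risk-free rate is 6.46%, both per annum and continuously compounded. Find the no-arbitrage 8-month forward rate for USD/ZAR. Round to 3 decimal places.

F = S·e^((r_ZAR − r_USD)T) = 18.640 · e^((0.0045 − 0.0646) × 8/12)
= 18.640 · e^-0.040067 = 18.640 × 0.960725
F = 17.908 ZAR per USD

17.908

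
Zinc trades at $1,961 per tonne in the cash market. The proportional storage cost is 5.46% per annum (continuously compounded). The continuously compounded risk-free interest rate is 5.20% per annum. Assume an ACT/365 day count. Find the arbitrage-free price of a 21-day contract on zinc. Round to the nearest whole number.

$1,973 per tonne

Net carry = r + u − y = 0.0520 + 0.0546 − 0.0000 = 0.1066
F = S·e^((r+u−y)T) = 1961 · e^(0.1066 × 21/365) = 1961 · e^0.006133
= 1961 × 1.006152 = $1,973 per tonne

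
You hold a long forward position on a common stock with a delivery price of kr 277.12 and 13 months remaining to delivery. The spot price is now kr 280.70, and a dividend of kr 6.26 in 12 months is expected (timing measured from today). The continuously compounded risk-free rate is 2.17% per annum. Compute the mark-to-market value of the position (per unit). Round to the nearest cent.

kr 3.89

PV(remaining dividends) I = 6.26·e^(−0.0217·12/12) = 6.1256
Current forward F = (S − I)·e^(rT) = (280.70 − 6.1256)·e^(0.0217·13/12) = 274.5744 × 1.023787 = 281.1057
Value (long) = (F − K)·e^(−rT) = (281.1057 − 277.12) × 0.976766 = 3.8931
Value = kr 3.89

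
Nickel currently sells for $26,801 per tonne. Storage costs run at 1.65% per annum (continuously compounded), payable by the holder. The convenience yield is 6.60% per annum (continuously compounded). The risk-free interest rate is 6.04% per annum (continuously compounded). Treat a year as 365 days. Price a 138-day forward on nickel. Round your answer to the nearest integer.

$26,912 per tonne

Net carry = r + u − y = 0.0604 + 0.0165 − 0.0660 = 0.0109
F = S·e^((r+u−y)T) = 26801 · e^(0.0109 × 138/365) = 26801 · e^0.004121
= 26801 × 1.004130 = $26,912 per tonne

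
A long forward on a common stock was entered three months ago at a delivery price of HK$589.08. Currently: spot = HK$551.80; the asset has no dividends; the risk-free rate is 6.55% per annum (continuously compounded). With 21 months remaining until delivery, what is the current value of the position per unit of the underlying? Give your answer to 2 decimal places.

HK$26.52

Current fair forward for the remaining 21 months: F = S·e^(r·T), r = 0.0655
F = 551.80 · e^(0.0655 × 21/12) = 551.80 × 1.121453 = 618.8178
Value of long forward = (F − K)·e^(−rT) = (618.8178 − 589.08) · e^(−0.0655·21/12)
= 29.7378 × 0.891700 = 26.52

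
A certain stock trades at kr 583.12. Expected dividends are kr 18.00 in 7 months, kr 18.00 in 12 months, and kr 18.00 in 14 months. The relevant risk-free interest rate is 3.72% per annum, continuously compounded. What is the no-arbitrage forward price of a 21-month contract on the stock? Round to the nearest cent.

PV(dividends) I = 18.00·e^(−0.0372·7/12) + 18.00·e^(−0.0372·12/12) + 18.00·e^(−0.0372·14/12)
I = 17.6136 + 17.3427 + 17.2355 = 52.1918
F = (S − I)·e^(rT) = (583.12 − 52.1918) · e^(0.0372·21/12)
= 530.9282 · e^0.065100 = 530.9282 × 1.067266 = kr 566.64

kr 566.64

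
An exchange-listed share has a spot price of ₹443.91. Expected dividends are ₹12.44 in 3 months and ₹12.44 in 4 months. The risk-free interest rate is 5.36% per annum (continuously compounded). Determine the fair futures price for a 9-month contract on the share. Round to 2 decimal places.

PV(dividends) I = 12.44·e^(−0.0536·3/12) + 12.44·e^(−0.0536·4/12)
I = 12.2744 + 12.2197 = 24.4941
F = (S − I)·e^(rT) = (443.91 − 24.4941) · e^(0.0536·9/12)
= 419.4159 · e^0.040200 = 419.4159 × 1.041019 = ₹436.62

₹436.62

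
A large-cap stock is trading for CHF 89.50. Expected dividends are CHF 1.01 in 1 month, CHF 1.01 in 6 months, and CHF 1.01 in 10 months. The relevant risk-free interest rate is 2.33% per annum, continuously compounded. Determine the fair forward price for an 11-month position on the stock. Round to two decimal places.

CHF 88.37

PV(dividends) I = 1.01·e^(−0.0233·1/12) + 1.01·e^(−0.0233·6/12) + 1.01·e^(−0.0233·10/12)
I = 1.0080 + 0.9983 + 0.9906 = 2.9969
F = (S − I)·e^(rT) = (89.50 − 2.9969) · e^(0.0233·11/12)
= 86.5031 · e^0.021358 = 86.5031 × 1.021588 = CHF 88.37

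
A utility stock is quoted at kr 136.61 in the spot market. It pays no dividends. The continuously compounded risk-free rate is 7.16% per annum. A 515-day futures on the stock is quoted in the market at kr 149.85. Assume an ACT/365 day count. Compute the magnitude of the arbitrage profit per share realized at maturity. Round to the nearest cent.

Fair futures: F* = S·e^(carry·T), with carry = r = 0.0716
F* = 136.61 · e^(0.0716 × 515/365) = 136.61 · e^0.101025 = 136.61 × 1.106304 = kr 151.1322
Market kr 149.85 < fair kr 151.1322: forward underpriced → reverse cash-and-carry (short spot, go long the forward).
At maturity, profit = |F_mkt − F*| = |149.85 − 151.1322| = kr 1.28 per share

kr 1.28 per share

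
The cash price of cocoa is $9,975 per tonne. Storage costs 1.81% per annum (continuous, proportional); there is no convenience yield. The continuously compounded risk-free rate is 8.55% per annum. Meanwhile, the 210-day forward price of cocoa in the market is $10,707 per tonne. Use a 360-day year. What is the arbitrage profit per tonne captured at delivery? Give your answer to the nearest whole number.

$111 per tonne

Fair forward: F* = S·e^(carry·T), with carry = (r + u) = 0.0855 + 0.0181 = 0.1036
F* = 9975 · e^(0.1036 × 210/360) = 9975 · e^0.060433 = 9975 × 1.062296 = $10596.4026
Market $10707 > fair $10596.4026: forward overpriced → cash-and-carry (buy spot, short the forward).
At maturity, profit = |F_mkt − F*| = |10707 − 10596.4026| = $111 per tonne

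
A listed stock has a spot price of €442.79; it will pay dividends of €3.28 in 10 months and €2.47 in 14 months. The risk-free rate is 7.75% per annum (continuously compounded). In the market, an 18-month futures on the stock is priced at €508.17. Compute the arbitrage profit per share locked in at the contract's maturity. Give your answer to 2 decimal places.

PV(dividends) I = 3.28·e^(−0.0775·10/12) + 2.47·e^(−0.0775·14/12) = 5.3313
Fair futures F* = (S − I)·e^(rT) = (442.79 − 5.3313)·e^0.116250 = 437.4587 × 1.123277 = 491.3873
Market €508.17 > fair 491.3873: forward overpriced → cash-and-carry (borrow at r, buy the stock and collect the dividends, short the forward).
Profit at T = |F_mkt − F*| = |508.17 − 491.3873| = €16.78 per share

€16.78 per share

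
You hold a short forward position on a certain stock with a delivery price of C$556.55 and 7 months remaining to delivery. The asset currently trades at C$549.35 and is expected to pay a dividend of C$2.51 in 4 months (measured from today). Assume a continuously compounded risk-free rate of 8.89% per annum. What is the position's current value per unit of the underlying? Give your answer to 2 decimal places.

-C$18.49

PV(remaining dividends) I = 2.51·e^(−0.0889·4/12) = 2.4367
Current forward F = (S − I)·e^(rT) = (549.35 − 2.4367)·e^(0.0889·7/12) = 546.9133 × 1.053227 = 576.0239
Value (long) = (F − K)·e^(−rT) = (576.0239 − 556.55) × 0.949463 = 18.4897
Short position value = −(long value) = -C$18.49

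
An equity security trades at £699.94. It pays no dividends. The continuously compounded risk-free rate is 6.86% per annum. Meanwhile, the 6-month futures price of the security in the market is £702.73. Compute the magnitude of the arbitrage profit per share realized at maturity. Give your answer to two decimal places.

£21.63 per share

Fair futures: F* = S·e^(carry·T), with carry = r = 0.0686
F* = 699.94 · e^(0.0686 × 6/12) = 699.94 · e^0.034300 = 699.94 × 1.034895 = £724.3644
Market £702.73 < fair £724.3644: forward underpriced → reverse cash-and-carry (short spot, go long the forward).
At maturity, profit = |F_mkt − F*| = |702.73 − 724.3644| = £21.63 per share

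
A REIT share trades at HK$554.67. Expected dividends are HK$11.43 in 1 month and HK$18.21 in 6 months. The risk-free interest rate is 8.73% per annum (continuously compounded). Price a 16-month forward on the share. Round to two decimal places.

PV(dividends) I = 11.43·e^(−0.0873·1/12) + 18.21·e^(−0.0873·6/12)
I = 11.3471 + 17.4322 = 28.7793
F = (S − I)·e^(rT) = (554.67 − 28.7793) · e^(0.0873·16/12)
= 525.8907 · e^0.116400 = 525.8907 × 1.123445 = HK$590.81

HK$590.81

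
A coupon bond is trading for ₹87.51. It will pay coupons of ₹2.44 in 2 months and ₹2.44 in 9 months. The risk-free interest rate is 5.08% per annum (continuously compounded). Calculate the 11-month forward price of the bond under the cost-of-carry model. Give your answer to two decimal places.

₹86.69

PV(coupons) I = 2.44·e^(−0.0508·2/12) + 2.44·e^(−0.0508·9/12)
I = 2.4194 + 2.3488 = 4.7682
F = (S − I)·e^(rT) = (87.51 − 4.7682) · e^(0.0508·11/12)
= 82.7418 · e^0.046567 = 82.7418 × 1.047668 = ₹86.69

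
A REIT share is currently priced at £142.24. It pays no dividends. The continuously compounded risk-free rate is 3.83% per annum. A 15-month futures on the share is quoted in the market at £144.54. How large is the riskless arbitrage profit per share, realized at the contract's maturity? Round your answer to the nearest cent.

£4.68 per share

Fair futures: F* = S·e^(carry·T), with carry = r = 0.0383
F* = 142.24 · e^(0.0383 × 15/12) = 142.24 · e^0.047875 = 142.24 × 1.049040 = £149.2154
Market £144.54 < fair £149.2154: forward underpriced → reverse cash-and-carry (short spot, go long the forward).
At maturity, profit = |F_mkt − F*| = |144.54 − 149.2154| = £4.68 per share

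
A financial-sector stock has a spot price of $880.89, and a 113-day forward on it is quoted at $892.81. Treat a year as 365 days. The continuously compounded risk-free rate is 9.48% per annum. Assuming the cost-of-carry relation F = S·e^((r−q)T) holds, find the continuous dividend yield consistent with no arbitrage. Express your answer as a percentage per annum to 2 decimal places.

From F = S·e^((r−q)T): (r − q) = ln(F/S)/T
ln(892.81/880.89) = ln(1.013532) = 0.013441
(r − q) = 0.013441 / (113/365) = 0.043416
q = r − ln(F/S)/T = 0.0948 − 0.043416 = 0.051384
q = 5.14%

5.14%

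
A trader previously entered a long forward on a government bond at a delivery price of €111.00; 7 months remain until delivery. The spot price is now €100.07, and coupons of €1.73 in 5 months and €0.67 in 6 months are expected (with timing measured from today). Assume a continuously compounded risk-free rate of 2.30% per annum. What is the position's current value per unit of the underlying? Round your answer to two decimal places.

PV(remaining coupons) I = 1.73·e^(−0.0230·5/12) + 0.67·e^(−0.0230·6/12) = 2.3758
Current forward F = (S − I)·e^(rT) = (100.07 − 2.3758)·e^(0.0230·7/12) = 97.6942 × 1.013507 = 99.0138
Value (long) = (F − K)·e^(−rT) = (99.0138 − 111.00) × 0.986673 = -11.8265
Value = -€11.83

-€11.83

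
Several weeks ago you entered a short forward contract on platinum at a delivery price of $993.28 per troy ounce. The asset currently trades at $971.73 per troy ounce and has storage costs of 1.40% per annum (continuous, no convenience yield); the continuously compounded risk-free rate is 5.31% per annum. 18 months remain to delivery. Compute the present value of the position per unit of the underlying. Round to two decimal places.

-$75.12 per troy ounce

Current fair forward for the remaining 18 months: F = S·e^((r + u)·T), (r + u) = 0.0531 + 0.0140 = 0.0671
F = 971.73 · e^(0.0671 × 18/12) = 971.73 × 1.105890 = 1074.6265
Value of long forward = (F − K)·e^(−rT) = (1074.6265 − 993.28) · e^(−0.0531·18/12)
= 81.3465 × 0.923439 = 75.12
Short position value = −(long value) = -$75.12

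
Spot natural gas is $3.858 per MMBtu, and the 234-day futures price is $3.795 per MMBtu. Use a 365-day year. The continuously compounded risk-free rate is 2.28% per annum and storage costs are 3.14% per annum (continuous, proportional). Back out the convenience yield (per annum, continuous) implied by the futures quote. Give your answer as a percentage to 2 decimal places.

7.99%

F = S·e^((r+u−y)T) ⇒ (r+u−y) = ln(F/S)/T
ln(3.795/3.858) = -0.016465; /T ⇒ -0.025683
y = r + u − ln(F/S)/T = 0.0228 + 0.0314 + 0.025683 = 0.079883
y = 7.99%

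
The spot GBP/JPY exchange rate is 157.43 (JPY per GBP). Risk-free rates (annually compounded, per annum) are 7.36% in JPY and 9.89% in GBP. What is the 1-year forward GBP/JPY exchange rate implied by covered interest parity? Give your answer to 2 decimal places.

153.81

By covered interest parity, F = S · (1+r_JPY)^T / (1+r_GBP)^T
= 157.43 × 1.073600 / 1.098900 = 157.43 × 0.976977
F = 153.81 JPY per GBP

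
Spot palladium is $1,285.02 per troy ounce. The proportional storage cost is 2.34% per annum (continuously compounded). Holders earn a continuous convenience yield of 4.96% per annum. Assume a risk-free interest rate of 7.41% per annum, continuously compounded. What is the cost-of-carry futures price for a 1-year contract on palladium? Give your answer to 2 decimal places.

Net carry = r + u − y = 0.0741 + 0.0234 − 0.0496 = 0.0479
F = S·e^((r+u−y)T) = 1285.02 · e^(0.0479 × 1) = 1285.02 · e^0.04790000
= 1285.02 × 1.04906574 = $1,348.07 per troy ounce

$1,348.07 per troy ounce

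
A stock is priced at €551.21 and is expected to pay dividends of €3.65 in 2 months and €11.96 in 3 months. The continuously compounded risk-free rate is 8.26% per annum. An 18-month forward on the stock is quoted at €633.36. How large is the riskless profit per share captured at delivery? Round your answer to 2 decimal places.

PV(dividends) I = 3.65·e^(−0.0826·2/12) + 11.96·e^(−0.0826·3/12) = 15.3157
Fair forward F* = (S − I)·e^(rT) = (551.21 − 15.3157)·e^0.123900 = 535.8943 × 1.131903 = 606.5804
Market €633.36 > fair 606.5804: forward overpriced → cash-and-carry (borrow at r, buy the stock and collect the dividends, short the forward).
Profit at T = |F_mkt − F*| = |633.36 − 606.5804| = €26.78 per share

€26.78 per share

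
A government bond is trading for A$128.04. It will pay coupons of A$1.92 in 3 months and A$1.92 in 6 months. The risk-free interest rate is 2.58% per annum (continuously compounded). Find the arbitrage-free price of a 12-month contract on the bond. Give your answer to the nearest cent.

A$127.48

PV(coupons) I = 1.92·e^(−0.0258·3/12) + 1.92·e^(−0.0258·6/12)
I = 1.9077 + 1.8954 = 3.8031
F = (S − I)·e^(rT) = (128.04 − 3.8031) · e^(0.0258·12/12)
= 124.2369 · e^0.025800 = 124.2369 × 1.026136 = A$127.48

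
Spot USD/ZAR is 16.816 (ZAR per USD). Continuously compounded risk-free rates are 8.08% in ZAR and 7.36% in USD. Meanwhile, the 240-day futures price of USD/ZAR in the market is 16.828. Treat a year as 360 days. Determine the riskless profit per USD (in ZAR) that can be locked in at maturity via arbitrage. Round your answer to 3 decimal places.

Fair futures: F* = S·e^(carry·T), with carry = (r_ZAR − r_USD) = 0.0808 − 0.0736 = 0.0072
F* = 16.816 · e^(0.0072 × 240/360) = 16.816 · e^0.004800 = 16.816 × 1.004812 = 16.8969
Market 16.828 < fair 16.8969: forward underpriced → reverse cash-and-carry (short spot, go long the forward).
At maturity, profit = |F_mkt − F*| = |16.828 − 16.8969| = 0.069 per USD (in ZAR)

0.069 per USD (in ZAR)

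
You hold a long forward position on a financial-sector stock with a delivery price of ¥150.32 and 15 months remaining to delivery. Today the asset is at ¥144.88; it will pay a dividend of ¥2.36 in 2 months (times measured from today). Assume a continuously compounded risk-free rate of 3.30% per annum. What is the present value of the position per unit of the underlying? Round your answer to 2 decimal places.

PV(remaining dividends) I = 2.36·e^(−0.0330·2/12) = 2.3471
Current forward F = (S − I)·e^(rT) = (144.88 − 2.3471)·e^(0.0330·15/12) = 142.5329 × 1.042113 = 148.5354
Value (long) = (F − K)·e^(−rT) = (148.5354 − 150.32) × 0.959589 = -1.7125
Value = -¥1.71

-¥1.71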